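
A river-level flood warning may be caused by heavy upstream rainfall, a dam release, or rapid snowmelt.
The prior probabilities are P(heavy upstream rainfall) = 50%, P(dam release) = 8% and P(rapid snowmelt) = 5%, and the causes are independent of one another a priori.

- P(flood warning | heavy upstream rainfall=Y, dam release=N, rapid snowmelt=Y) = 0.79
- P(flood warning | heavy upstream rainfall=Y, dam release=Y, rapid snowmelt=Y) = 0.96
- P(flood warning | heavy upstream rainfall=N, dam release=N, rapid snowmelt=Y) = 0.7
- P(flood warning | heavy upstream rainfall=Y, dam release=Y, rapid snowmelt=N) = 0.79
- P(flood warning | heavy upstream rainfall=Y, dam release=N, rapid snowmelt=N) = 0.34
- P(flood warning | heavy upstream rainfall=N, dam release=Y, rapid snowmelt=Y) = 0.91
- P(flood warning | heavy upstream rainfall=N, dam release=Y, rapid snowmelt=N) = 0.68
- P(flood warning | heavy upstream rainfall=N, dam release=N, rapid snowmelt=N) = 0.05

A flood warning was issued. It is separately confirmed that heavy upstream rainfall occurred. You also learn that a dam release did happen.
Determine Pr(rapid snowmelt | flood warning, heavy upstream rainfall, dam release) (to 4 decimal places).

Weight on rapid snowmelt=true, given the evidence: 0.96×0.05 = 0.048000
Denominator P(flood warning | heavy upstream rainfall, dam release): 0.79×0.95 + 0.96×0.05 = 0.798500
P(rapid snowmelt | flood warning, heavy upstream rainfall, dam release) = 0.048000/0.798500 ≈ 0.0601

Pr(rapid snowmelt | flood warning, heavy upstream rainfall, dam release) ≈ 0.0601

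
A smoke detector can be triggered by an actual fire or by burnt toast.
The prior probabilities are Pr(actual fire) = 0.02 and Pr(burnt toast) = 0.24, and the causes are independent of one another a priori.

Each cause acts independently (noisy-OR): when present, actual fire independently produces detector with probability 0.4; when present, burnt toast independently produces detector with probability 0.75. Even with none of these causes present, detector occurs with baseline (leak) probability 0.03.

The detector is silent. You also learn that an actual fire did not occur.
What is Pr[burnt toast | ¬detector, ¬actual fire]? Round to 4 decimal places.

Pr[burnt toast | ¬detector, ¬actual fire] ≈ 0.0732

Under noisy-OR, P(detector | causes) = 1 − (1−0.03)·∏(1−qᵢ) over the active causes.
By total probability over both values of burnt toast:
  P(¬detector | ¬actual fire) = 0.97*0.76 + 0.2425*0.24
        = 0.737200 + 0.058200 = 0.795400
Configurations with burnt toast contribute 0.058200, so
  P(burnt toast | ¬detector, ¬actual fire) = 0.058200 / 0.795400 ≈ 0.0732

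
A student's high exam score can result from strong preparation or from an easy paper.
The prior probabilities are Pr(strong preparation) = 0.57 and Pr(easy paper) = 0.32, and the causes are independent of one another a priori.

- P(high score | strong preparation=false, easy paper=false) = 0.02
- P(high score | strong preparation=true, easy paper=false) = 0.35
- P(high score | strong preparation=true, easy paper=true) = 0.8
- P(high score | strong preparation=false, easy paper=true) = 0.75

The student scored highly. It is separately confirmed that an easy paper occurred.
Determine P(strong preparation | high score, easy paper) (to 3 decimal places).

P(high score | easy paper) = 0.75×0.43 + 0.8×0.57 = 0.322500 + 0.456000 = 0.778500
Restricting to configurations with strong preparation present: 0.8×0.57 = 0.456000.
Hence the posterior is 0.456000/0.778500 ≈ 0.586.

P(strong preparation | high score, easy paper) ≈ 0.586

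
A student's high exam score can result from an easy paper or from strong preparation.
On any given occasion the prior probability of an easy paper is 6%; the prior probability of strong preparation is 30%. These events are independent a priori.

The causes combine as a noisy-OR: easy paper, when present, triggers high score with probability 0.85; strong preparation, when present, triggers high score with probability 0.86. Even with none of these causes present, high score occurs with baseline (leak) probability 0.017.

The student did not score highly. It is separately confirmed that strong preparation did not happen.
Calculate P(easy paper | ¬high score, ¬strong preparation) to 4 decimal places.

Under noisy-OR, P(high score | causes) = 1 − (1−0.017)·∏(1−qᵢ) over the active causes.
Numerator (weight on configurations with easy paper): 0.14745*0.06 = 0.008847
Normalizer over all consistent configurations: 0.983*0.94 + 0.14745*0.06 = 0.932867
P(easy paper | ¬high score, ¬strong preparation) = 0.008847/0.932867 ≈ 0.0095

P(easy paper | ¬high score, ¬strong preparation) ≈ 0.0095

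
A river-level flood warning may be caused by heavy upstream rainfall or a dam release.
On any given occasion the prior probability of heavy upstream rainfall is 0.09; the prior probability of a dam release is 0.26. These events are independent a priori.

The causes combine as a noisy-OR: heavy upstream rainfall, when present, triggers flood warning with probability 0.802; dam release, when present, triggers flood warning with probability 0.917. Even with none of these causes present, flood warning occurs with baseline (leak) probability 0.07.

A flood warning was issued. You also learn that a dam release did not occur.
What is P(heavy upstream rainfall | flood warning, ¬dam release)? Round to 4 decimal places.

P(heavy upstream rainfall | flood warning, ¬dam release) ≈ 0.5355

Under noisy-OR, P(flood warning | causes) = 1 − (1−0.07)·∏(1−qᵢ) over the active causes.
Numerator (weight on configurations with heavy upstream rainfall): 0.81586*0.09 = 0.073427
Normalizer over all consistent configurations: 0.07*0.91 + 0.81586*0.09 = 0.137127
Posterior = 0.073427 / 0.137127 ≈ 0.5355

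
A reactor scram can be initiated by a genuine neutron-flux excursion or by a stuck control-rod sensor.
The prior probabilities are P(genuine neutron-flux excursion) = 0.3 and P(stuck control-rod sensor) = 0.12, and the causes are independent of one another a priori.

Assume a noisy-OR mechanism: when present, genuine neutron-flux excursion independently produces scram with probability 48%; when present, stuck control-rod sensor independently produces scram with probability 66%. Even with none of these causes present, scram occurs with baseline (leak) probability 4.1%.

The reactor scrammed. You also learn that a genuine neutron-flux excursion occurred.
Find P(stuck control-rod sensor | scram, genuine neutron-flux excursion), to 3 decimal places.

P(stuck control-rod sensor | scram, genuine neutron-flux excursion) ≈ 0.184

Under noisy-OR, P(scram | causes) = 1 − (1−0.041)·∏(1−qᵢ) over the active causes.
Enumerate both values of stuck control-rod sensor and weight by the priors:
  P(scram | genuine neutron-flux excursion) = 0.50132*0.88 + 0.830449*0.12
        = 0.441162 + 0.099654 = 0.540816
Keeping only the stuck control-rod sensor-present terms gives 0.099654, so
  P(stuck control-rod sensor | scram, genuine neutron-flux excursion) = 0.099654 / 0.540816 ≈ 0.184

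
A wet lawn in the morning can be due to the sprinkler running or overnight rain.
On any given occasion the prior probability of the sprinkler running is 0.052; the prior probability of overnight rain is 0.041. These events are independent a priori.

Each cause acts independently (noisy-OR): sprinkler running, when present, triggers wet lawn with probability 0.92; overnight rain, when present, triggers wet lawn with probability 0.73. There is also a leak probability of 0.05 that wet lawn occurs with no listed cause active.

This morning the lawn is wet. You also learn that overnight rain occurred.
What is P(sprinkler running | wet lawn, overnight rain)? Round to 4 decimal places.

P(sprinkler running | wet lawn, overnight rain) ≈ 0.0674

Under noisy-OR, P(wet lawn | causes) = 1 − (1−0.05)·∏(1−qᵢ) over the active causes.
Enumerate both values of sprinkler running and weight by the priors:
  P(wet lawn | overnight rain) = 0.7435*0.948 + 0.97948*0.052
        = 0.704838 + 0.050933 = 0.755771
The terms with sprinkler running present sum to 0.050933, so
  P(sprinkler running | wet lawn, overnight rain) = 0.050933 / 0.755771 ≈ 0.0674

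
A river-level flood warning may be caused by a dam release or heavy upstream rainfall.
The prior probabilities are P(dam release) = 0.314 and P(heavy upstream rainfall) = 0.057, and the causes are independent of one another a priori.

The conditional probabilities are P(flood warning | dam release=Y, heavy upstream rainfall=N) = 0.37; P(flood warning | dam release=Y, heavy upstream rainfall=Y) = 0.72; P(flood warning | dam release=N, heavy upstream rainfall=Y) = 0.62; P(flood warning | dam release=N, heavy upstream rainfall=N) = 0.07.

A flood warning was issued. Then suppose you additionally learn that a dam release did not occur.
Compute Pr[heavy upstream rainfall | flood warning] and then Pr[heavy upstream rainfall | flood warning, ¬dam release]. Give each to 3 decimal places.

Pr[heavy upstream rainfall | flood warning] ≈ 0.193; Pr[heavy upstream rainfall | flood warning, ¬dam release] ≈ 0.349

Sum P(flood warning|·) weighted by the priors over the 4 (dam release, heavy upstream rainfall) configurations:
  P(flood warning) = 0.07·0.686·0.943 + 0.62·0.686·0.057 + 0.37·0.314·0.943 + 0.72·0.314·0.057
        = 0.045283 + 0.024243 + 0.109558 + 0.012887 = 0.191971
Keeping only the heavy upstream rainfall-present terms gives 0.037130, so
  P(heavy upstream rainfall | flood warning) = 0.037130 / 0.191971 ≈ 0.193

With the extra evidence:
Weight on heavy upstream rainfall=true, given the evidence: 0.62×0.057 = 0.035340
Denominator P(flood warning | ¬dam release): 0.07×0.943 + 0.62×0.057 = 0.101350
P(heavy upstream rainfall | flood warning, ¬dam release) = 0.035340/0.101350 ≈ 0.349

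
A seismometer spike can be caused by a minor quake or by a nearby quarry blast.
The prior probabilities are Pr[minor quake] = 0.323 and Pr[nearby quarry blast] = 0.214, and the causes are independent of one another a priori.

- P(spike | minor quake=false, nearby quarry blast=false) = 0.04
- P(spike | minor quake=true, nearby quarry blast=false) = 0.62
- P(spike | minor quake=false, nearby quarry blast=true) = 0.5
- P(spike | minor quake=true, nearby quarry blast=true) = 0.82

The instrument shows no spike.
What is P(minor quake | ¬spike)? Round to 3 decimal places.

P(minor quake | ¬spike) ≈ 0.157

P(¬spike) = 0.96·0.677·0.786 + 0.5·0.677·0.214 + 0.38·0.323·0.786 + 0.18·0.323·0.214 = 0.510837 + 0.072439 + 0.096474 + 0.012442 = 0.692192
The minor quake-present share is 0.096474 + 0.012442 = 0.108916.
P(minor quake | ¬spike) = 0.108916 / 0.692192 ≈ 0.157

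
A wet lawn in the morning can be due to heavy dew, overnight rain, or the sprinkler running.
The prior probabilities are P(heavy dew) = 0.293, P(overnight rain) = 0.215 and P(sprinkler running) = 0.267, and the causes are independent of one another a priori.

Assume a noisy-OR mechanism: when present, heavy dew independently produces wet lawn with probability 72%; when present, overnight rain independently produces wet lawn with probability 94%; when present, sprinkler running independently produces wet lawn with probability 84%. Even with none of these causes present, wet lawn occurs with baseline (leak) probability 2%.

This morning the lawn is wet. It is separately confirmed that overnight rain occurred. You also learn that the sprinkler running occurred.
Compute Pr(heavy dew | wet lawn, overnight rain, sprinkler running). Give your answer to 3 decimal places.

Under noisy-OR, P(wet lawn | causes) = 1 − (1−0.02)·∏(1−qᵢ) over the active causes.
P(wet lawn | overnight rain, sprinkler running) = 0.990592×0.707 + 0.997366×0.293 = 0.700349 + 0.292228 = 0.992577
Restricting to configurations with heavy dew present: 0.997366×0.293 = 0.292228.
Hence the posterior is 0.292228/0.992577 ≈ 0.294.

Pr(heavy dew | wet lawn, overnight rain, sprinkler running) ≈ 0.294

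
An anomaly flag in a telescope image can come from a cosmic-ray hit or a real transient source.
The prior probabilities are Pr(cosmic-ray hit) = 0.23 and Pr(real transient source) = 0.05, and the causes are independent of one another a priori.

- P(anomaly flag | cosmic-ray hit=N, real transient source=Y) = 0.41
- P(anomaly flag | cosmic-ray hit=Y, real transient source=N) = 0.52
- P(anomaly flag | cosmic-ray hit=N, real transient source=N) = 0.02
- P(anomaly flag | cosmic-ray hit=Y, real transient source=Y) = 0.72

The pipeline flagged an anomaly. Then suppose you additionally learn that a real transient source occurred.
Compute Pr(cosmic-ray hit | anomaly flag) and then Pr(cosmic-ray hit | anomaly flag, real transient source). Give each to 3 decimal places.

Sum P(anomaly flag|·) weighted by the priors over the 4 (cosmic-ray hit, real transient source) configurations:
  P(anomaly flag) = 0.02*0.77*0.95 + 0.41*0.77*0.05 + 0.52*0.23*0.95 + 0.72*0.23*0.05
        = 0.014630 + 0.015785 + 0.113620 + 0.008280 = 0.152315
Configurations with cosmic-ray hit contribute 0.121900, so
  P(cosmic-ray hit | anomaly flag) = 0.121900 / 0.152315 ≈ 0.800

Now also conditioning on real transient source=true:
Sum P(anomaly flag|·) weighted by the priors over both values of cosmic-ray hit:
  P(anomaly flag | real transient source) = 0.41·0.77 + 0.72·0.23
        = 0.315700 + 0.165600 = 0.481300
Configurations with cosmic-ray hit contribute 0.165600, so
  P(cosmic-ray hit | anomaly flag, real transient source) = 0.165600 / 0.481300 ≈ 0.344
The drop from 0.800 to 0.344 is the explaining-away (discounting) effect.

Pr(cosmic-ray hit | anomaly flag) ≈ 0.800; Pr(cosmic-ray hit | anomaly flag, real transient source) ≈ 0.344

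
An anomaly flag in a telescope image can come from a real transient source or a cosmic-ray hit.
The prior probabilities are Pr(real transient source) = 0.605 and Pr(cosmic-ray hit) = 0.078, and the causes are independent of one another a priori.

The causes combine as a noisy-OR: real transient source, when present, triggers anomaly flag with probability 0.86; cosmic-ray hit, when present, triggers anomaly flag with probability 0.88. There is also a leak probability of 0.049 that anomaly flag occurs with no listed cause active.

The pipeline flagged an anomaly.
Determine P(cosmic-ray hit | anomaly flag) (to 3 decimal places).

Under noisy-OR, P(anomaly flag | causes) = 1 − (1−0.049)·∏(1−qᵢ) over the active causes.
P(anomaly flag) = 0.049·0.395·0.922 + 0.88588·0.395·0.078 + 0.86686·0.605·0.922 + 0.984023·0.605·0.078 = 0.017845 + 0.027294 + 0.483543 + 0.046436 = 0.575118
The cosmic-ray hit-present share is 0.027294 + 0.046436 = 0.073730.
P(cosmic-ray hit | anomaly flag) = 0.073730 / 0.575118 ≈ 0.128

P(cosmic-ray hit | anomaly flag) ≈ 0.128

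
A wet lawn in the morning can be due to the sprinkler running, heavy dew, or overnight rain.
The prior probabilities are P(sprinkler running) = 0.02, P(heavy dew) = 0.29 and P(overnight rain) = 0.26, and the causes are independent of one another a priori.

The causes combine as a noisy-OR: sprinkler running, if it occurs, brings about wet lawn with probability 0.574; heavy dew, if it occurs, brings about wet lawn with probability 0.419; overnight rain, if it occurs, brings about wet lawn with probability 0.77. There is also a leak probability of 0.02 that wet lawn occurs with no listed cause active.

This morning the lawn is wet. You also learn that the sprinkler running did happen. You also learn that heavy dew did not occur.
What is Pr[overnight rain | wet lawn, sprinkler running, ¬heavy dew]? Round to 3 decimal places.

Under noisy-OR, P(wet lawn | causes) = 1 − (1−0.02)·∏(1−qᵢ) over the active causes.
By total probability over both values of overnight rain:
  P(wet lawn | sprinkler running, ¬heavy dew) = 0.58252·0.74 + 0.90398·0.26
        = 0.431065 + 0.235035 = 0.666100
Configurations with overnight rain contribute 0.235035, so
  P(overnight rain | wet lawn, sprinkler running, ¬heavy dew) = 0.235035 / 0.666100 ≈ 0.353

Pr[overnight rain | wet lawn, sprinkler running, ¬heavy dew] ≈ 0.353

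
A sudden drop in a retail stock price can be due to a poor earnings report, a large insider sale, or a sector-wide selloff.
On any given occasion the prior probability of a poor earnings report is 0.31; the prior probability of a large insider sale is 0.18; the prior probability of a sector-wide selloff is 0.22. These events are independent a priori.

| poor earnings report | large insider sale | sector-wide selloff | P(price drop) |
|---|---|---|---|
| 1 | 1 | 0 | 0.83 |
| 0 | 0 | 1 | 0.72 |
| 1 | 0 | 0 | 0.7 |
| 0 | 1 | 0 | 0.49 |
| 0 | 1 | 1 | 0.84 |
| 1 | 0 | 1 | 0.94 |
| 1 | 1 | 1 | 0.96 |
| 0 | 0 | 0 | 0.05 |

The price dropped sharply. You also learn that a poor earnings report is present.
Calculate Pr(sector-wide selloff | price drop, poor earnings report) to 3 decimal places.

Pr(sector-wide selloff | price drop, poor earnings report) ≈ 0.269

For the numerator, keep only sector-wide selloff=true terms: 0.169576 + 0.038016 = 0.207592
The normalizing constant is 0.7×0.82×0.78 + 0.94×0.82×0.22 + 0.83×0.18×0.78 + 0.96×0.18×0.22 = 0.771844
P(sector-wide selloff | price drop, poor earnings report) = 0.207592/0.771844 ≈ 0.269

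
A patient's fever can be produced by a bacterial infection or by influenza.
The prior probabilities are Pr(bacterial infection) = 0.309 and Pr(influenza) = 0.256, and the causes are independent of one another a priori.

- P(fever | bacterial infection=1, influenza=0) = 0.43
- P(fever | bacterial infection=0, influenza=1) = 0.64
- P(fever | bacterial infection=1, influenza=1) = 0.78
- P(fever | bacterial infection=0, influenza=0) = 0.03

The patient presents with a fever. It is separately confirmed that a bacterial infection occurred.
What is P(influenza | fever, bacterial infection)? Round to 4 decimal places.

P(influenza | fever, bacterial infection) ≈ 0.3843

By total probability over both values of influenza:
  P(fever | bacterial infection) = 0.43·0.744 + 0.78·0.256
        = 0.319920 + 0.199680 = 0.519600
Configurations with influenza contribute 0.199680, so
  P(influenza | fever, bacterial infection) = 0.199680 / 0.519600 ≈ 0.3843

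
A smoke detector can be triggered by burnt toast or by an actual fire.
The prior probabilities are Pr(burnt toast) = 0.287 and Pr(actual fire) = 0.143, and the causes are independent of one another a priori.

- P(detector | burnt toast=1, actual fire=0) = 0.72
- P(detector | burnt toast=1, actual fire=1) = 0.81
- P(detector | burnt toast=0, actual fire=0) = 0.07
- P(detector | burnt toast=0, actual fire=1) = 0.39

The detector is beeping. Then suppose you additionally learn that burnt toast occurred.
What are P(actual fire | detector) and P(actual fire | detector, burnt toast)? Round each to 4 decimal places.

P(actual fire | detector) ≈ 0.2493; P(actual fire | detector, burnt toast) ≈ 0.1580

For the numerator, keep only actual fire=true terms: 0.039764 + 0.033243 = 0.073007
Normalizer over all consistent configurations: 0.07*0.713*0.857 + 0.39*0.713*0.143 + 0.72*0.287*0.857 + 0.81*0.287*0.143 = 0.292870
P(actual fire | detector) = 0.073007/0.292870 ≈ 0.2493

Now condition on the additional information:
Numerator (weight on configurations with actual fire): 0.81*0.143 = 0.115830
Normalizer over all consistent configurations: 0.72*0.857 + 0.81*0.143 = 0.732870
P(actual fire | detector, burnt toast) = 0.115830/0.732870 ≈ 0.1580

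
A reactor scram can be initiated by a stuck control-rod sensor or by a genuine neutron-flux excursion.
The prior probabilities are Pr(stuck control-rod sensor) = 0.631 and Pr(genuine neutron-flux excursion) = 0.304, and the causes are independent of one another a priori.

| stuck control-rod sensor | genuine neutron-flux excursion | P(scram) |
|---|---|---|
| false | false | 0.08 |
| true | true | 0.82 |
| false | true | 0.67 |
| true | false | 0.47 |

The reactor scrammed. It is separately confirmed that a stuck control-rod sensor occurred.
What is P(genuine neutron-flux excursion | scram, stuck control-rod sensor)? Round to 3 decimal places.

For the numerator, keep only genuine neutron-flux excursion=true terms: 0.82·0.304 = 0.249280
Normalizer over all consistent configurations: 0.47·0.696 + 0.82·0.304 = 0.576400
Posterior = 0.249280 / 0.576400 ≈ 0.432

P(genuine neutron-flux excursion | scram, stuck control-rod sensor) ≈ 0.432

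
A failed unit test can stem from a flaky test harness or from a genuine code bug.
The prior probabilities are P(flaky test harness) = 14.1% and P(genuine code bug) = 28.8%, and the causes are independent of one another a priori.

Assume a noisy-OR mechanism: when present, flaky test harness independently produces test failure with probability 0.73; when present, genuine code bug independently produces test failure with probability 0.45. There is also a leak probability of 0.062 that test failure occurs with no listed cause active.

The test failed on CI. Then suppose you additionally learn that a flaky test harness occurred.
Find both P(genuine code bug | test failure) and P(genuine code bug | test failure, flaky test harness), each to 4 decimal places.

P(genuine code bug | test failure) ≈ 0.5782; P(genuine code bug | test failure, flaky test harness) ≈ 0.3180

Under noisy-OR, P(test failure | causes) = 1 − (1−0.062)·∏(1−qᵢ) over the active causes.
For the numerator, keep only genuine code bug=true terms: 0.119762 + 0.034952 = 0.154714
The normalizing constant is 0.062·0.859·0.712 + 0.4841·0.859·0.288 + 0.74674·0.141·0.712 + 0.860707·0.141·0.288 = 0.267601
P(genuine code bug | test failure) = 0.154714/0.267601 ≈ 0.5782

With the extra evidence:
P(test failure | flaky test harness) = 0.74674·0.712 + 0.860707·0.288 = 0.531679 + 0.247884 = 0.779563
Of this, 0.247884 comes from 0.860707·0.288 (the genuine code bug=true cases).
P(genuine code bug | test failure, flaky test harness) = 0.247884 / 0.779563 ≈ 0.3180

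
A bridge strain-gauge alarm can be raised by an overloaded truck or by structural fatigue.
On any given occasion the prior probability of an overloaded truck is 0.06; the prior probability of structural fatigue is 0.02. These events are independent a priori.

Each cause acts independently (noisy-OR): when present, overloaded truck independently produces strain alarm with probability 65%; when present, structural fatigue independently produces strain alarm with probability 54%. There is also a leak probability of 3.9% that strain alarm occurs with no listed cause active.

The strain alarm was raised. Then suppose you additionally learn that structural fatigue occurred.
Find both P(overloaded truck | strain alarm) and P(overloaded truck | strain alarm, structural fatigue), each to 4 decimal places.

Under noisy-OR, P(strain alarm | causes) = 1 − (1−0.039)·∏(1−qᵢ) over the active causes.
For the numerator, keep only overloaded truck=true terms: 0.039023 + 0.001014 = 0.040037
The normalizing constant is 0.039·0.94·0.98 + 0.55794·0.94·0.02 + 0.66365·0.06·0.98 + 0.845279·0.06·0.02 = 0.086453
P(overloaded truck | strain alarm) = 0.040037/0.086453 ≈ 0.4631

With the extra evidence:
By total probability over both values of overloaded truck:
  P(strain alarm | structural fatigue) = 0.55794×0.94 + 0.845279×0.06
        = 0.524464 + 0.050717 = 0.575181
The terms with overloaded truck present sum to 0.050717, so
  P(overloaded truck | strain alarm, structural fatigue) = 0.050717 / 0.575181 ≈ 0.0882

P(overloaded truck | strain alarm) ≈ 0.4631; P(overloaded truck | strain alarm, structural fatigue) ≈ 0.0882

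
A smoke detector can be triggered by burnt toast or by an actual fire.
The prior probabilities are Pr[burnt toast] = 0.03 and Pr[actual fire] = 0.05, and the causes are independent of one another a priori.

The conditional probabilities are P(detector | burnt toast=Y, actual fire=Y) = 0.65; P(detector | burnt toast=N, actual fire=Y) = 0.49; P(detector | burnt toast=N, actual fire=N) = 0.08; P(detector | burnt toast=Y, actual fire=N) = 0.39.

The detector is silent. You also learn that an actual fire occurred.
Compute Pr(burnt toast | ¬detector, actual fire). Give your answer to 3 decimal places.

Pr(burnt toast | ¬detector, actual fire) ≈ 0.021

Numerator (weight on configurations with burnt toast): 0.35*0.03 = 0.010500
Normalizer over all consistent configurations: 0.51*0.97 + 0.35*0.03 = 0.505200
P(burnt toast | ¬detector, actual fire) = 0.010500/0.505200 ≈ 0.021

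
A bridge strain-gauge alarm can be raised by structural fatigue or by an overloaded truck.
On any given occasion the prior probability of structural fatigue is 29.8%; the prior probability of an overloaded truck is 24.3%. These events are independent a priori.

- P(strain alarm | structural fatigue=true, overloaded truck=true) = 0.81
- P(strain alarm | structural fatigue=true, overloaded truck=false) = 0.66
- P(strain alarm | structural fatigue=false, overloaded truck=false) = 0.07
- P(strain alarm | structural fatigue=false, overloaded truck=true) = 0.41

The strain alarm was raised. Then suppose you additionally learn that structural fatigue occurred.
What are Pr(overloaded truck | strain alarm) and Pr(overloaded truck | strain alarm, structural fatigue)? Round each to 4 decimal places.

Pr(overloaded truck | strain alarm) ≈ 0.4087; Pr(overloaded truck | strain alarm, structural fatigue) ≈ 0.2826

Enumerate the 4 (structural fatigue, overloaded truck) configurations and weight by the priors:
  P(strain alarm) = 0.07·0.702·0.757 + 0.41·0.702·0.243 + 0.66·0.298·0.757 + 0.81·0.298·0.243
        = 0.037199 + 0.069940 + 0.148887 + 0.058655 = 0.314681
Configurations with overloaded truck contribute 0.128595, so
  P(overloaded truck | strain alarm) = 0.128595 / 0.314681 ≈ 0.4087

With the extra evidence:
P(strain alarm | structural fatigue) = 0.66×0.757 + 0.81×0.243 = 0.499620 + 0.196830 = 0.696450
Of this, 0.196830 comes from 0.81×0.243 (the overloaded truck=true cases).
So P(overloaded truck | strain alarm, structural fatigue) = 0.196830/0.696450 ≈ 0.2826.
— structural fatigue explains away the evidence for overloaded truck.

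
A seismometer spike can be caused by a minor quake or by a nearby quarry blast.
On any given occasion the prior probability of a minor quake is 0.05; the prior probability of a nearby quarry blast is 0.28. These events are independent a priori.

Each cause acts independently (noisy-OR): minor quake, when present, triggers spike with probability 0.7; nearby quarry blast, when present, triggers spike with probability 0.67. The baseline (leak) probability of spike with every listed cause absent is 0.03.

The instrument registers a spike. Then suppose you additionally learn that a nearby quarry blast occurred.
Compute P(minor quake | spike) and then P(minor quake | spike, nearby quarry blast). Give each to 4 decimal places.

Under noisy-OR, P(spike | causes) = 1 − (1−0.03)·∏(1−qᵢ) over the active causes.
P(spike) = 0.03*0.95*0.72 + 0.6799*0.95*0.28 + 0.709*0.05*0.72 + 0.90397*0.05*0.28 = 0.020520 + 0.180853 + 0.025524 + 0.012656 = 0.239553
The minor quake-present share is 0.025524 + 0.012656 = 0.038180.
P(minor quake | spike) = 0.038180 / 0.239553 ≈ 0.1594

Now also conditioning on nearby quarry blast=true:
P(spike | nearby quarry blast) = 0.6799×0.95 + 0.90397×0.05 = 0.645905 + 0.045199 = 0.691104
Restricting to configurations with minor quake present: 0.90397×0.05 = 0.045199.
P(minor quake | spike, nearby quarry blast) = 0.045199 / 0.691104 ≈ 0.0654

P(minor quake | spike) ≈ 0.1594; P(minor quake | spike, nearby quarry blast) ≈ 0.0654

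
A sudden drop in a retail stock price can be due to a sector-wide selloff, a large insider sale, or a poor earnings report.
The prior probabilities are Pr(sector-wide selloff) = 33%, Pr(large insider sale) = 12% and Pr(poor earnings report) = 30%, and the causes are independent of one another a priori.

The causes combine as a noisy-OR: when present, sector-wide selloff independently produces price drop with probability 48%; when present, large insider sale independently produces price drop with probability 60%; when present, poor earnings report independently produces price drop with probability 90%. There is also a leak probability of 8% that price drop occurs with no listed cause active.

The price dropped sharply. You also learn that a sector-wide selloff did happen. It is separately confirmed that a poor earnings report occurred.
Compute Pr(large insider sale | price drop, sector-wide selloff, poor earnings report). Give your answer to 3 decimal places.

Under noisy-OR, P(price drop | causes) = 1 − (1−0.08)·∏(1−qᵢ) over the active causes.
By total probability over both values of large insider sale:
  P(price drop | sector-wide selloff, poor earnings report) = 0.95216*0.88 + 0.980864*0.12
        = 0.837901 + 0.117704 = 0.955605
Keeping only the large insider sale-present terms gives 0.117704, so
  P(large insider sale | price drop, sector-wide selloff, poor earnings report) = 0.117704 / 0.955605 ≈ 0.123

Pr(large insider sale | price drop, sector-wide selloff, poor earnings report) ≈ 0.123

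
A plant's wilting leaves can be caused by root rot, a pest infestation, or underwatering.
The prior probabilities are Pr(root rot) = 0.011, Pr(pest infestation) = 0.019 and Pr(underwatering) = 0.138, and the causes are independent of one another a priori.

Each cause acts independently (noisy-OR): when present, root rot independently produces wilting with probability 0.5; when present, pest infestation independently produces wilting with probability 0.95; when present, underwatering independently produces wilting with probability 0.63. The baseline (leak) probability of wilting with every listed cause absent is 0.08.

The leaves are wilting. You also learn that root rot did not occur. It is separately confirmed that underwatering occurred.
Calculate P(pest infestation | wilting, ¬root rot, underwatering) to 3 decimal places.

P(pest infestation | wilting, ¬root rot, underwatering) ≈ 0.028

Under noisy-OR, P(wilting | causes) = 1 − (1−0.08)·∏(1−qᵢ) over the active causes.
Sum P(wilting|·) weighted by the priors over both values of pest infestation:
  P(wilting | ¬root rot, underwatering) = 0.6596·0.981 + 0.98298·0.019
        = 0.647068 + 0.018677 = 0.665745
Configurations with pest infestation contribute 0.018677, so
  P(pest infestation | wilting, ¬root rot, underwatering) = 0.018677 / 0.665745 ≈ 0.028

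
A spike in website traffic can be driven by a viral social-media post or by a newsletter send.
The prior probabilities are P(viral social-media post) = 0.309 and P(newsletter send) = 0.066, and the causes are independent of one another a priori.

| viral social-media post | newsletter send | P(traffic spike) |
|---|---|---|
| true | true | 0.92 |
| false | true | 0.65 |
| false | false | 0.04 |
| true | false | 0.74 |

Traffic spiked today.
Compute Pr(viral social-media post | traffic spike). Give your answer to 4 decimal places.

For the numerator, keep only viral social-media post=true terms: 0.213568 + 0.018762 = 0.232330
Normalizer over all consistent configurations: 0.04·0.691·0.934 + 0.65·0.691·0.066 + 0.74·0.309·0.934 + 0.92·0.309·0.066 = 0.287790
P(viral social-media post | traffic spike) = 0.232330/0.287790 ≈ 0.8073

Pr(viral social-media post | traffic spike) ≈ 0.8073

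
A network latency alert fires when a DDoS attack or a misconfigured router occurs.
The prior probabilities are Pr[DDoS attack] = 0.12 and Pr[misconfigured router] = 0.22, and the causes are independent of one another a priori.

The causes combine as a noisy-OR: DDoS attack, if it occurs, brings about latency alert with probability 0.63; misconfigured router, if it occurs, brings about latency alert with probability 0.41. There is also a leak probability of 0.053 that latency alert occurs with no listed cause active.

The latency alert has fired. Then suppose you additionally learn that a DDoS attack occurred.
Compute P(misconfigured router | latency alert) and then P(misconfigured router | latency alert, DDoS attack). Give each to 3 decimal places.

Under noisy-OR, P(latency alert | causes) = 1 − (1−0.053)·∏(1−qᵢ) over the active causes.
For the numerator, keep only misconfigured router=true terms: 0.085430 + 0.020942 = 0.106372
Normalizer over all consistent configurations: 0.053×0.88×0.78 + 0.44127×0.88×0.22 + 0.64961×0.12×0.78 + 0.79327×0.12×0.22 = 0.203554
Posterior = 0.106372 / 0.203554 ≈ 0.523

Now condition on the additional information:
Numerator (weight on configurations with misconfigured router): 0.79327*0.22 = 0.174519
The normalizing constant is 0.64961*0.78 + 0.79327*0.22 = 0.681215
Posterior = 0.174519 / 0.681215 ≈ 0.256
Conditioning on DDoS attack lowers the posterior on misconfigured router: the classic explaining-away effect in a common-effect structure.

P(misconfigured router | latency alert) ≈ 0.523; P(misconfigured router | latency alert, DDoS attack) ≈ 0.256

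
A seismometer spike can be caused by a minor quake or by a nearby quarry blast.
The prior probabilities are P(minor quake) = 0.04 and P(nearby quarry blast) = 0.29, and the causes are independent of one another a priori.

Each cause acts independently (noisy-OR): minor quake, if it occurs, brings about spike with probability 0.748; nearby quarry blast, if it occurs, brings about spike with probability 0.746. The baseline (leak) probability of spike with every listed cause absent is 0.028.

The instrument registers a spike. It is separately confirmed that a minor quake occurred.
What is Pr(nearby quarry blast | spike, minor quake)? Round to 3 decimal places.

Under noisy-OR, P(spike | causes) = 1 − (1−0.028)·∏(1−qᵢ) over the active causes.
Numerator (weight on configurations with nearby quarry blast): 0.937784*0.29 = 0.271957
The normalizing constant is 0.755056*0.71 + 0.937784*0.29 = 0.808047
P(nearby quarry blast | spike, minor quake) = 0.271957/0.808047 ≈ 0.337

Pr(nearby quarry blast | spike, minor quake) ≈ 0.337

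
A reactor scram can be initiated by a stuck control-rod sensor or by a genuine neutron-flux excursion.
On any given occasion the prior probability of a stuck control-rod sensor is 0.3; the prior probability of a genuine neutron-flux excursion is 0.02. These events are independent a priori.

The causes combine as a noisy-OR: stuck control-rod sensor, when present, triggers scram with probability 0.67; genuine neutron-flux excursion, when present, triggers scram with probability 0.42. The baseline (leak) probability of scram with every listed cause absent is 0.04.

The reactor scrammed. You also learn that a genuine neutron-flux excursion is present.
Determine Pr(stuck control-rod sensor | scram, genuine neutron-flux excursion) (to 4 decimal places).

Under noisy-OR, P(scram | causes) = 1 − (1−0.04)·∏(1−qᵢ) over the active causes.
By total probability over both values of stuck control-rod sensor:
  P(scram | genuine neutron-flux excursion) = 0.4432·0.7 + 0.816256·0.3
        = 0.310240 + 0.244877 = 0.555117
Keeping only the stuck control-rod sensor-present terms gives 0.244877, so
  P(stuck control-rod sensor | scram, genuine neutron-flux excursion) = 0.244877 / 0.555117 ≈ 0.4411

Pr(stuck control-rod sensor | scram, genuine neutron-flux excursion) ≈ 0.4411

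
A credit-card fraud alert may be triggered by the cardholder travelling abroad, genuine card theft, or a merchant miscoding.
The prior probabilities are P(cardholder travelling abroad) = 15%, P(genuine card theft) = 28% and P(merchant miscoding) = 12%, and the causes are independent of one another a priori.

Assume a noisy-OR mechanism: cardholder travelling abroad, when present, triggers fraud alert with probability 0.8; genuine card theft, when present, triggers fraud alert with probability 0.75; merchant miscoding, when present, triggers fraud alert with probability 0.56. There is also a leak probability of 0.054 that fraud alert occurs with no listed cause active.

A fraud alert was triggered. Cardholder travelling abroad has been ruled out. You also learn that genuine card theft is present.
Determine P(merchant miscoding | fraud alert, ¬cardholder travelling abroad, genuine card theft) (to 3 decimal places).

P(merchant miscoding | fraud alert, ¬cardholder travelling abroad, genuine card theft) ≈ 0.138

Under noisy-OR, P(fraud alert | causes) = 1 − (1−0.054)·∏(1−qᵢ) over the active causes.
Sum P(fraud alert|·) weighted by the priors over both values of merchant miscoding:
  P(fraud alert | ¬cardholder travelling abroad, genuine card theft) = 0.7635×0.88 + 0.89594×0.12
        = 0.671880 + 0.107513 = 0.779393
Configurations with merchant miscoding contribute 0.107513, so
  P(merchant miscoding | fraud alert, ¬cardholder travelling abroad, genuine card theft) = 0.107513 / 0.779393 ≈ 0.138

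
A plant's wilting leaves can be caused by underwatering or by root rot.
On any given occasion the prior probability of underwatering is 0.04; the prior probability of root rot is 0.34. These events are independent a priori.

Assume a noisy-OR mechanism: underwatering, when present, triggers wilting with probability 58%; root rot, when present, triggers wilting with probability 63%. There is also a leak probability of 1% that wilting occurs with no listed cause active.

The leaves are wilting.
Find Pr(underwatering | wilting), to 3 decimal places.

Under noisy-OR, P(wilting | causes) = 1 − (1−0.01)·∏(1−qᵢ) over the active causes.
Numerator (weight on configurations with underwatering): 0.015423 + 0.011508 = 0.026931
Denominator P(wilting): 0.01*0.96*0.66 + 0.6337*0.96*0.34 + 0.5842*0.04*0.66 + 0.846154*0.04*0.34 = 0.240107
P(underwatering | wilting) = 0.026931/0.240107 ≈ 0.112

Pr(underwatering | wilting) ≈ 0.112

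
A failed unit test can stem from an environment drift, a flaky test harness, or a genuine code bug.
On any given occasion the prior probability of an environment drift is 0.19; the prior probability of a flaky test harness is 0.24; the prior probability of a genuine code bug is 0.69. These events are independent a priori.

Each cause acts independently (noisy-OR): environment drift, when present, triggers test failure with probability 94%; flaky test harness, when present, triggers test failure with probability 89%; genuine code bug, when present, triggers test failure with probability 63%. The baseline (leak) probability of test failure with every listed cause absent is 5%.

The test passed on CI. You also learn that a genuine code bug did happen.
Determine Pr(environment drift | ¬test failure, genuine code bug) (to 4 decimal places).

Pr(environment drift | ¬test failure, genuine code bug) ≈ 0.0139

Under noisy-OR, P(test failure | causes) = 1 − (1−0.05)·∏(1−qᵢ) over the active causes.
P(¬test failure | genuine code bug) = 0.3515×0.81×0.76 + 0.038665×0.81×0.24 + 0.02109×0.19×0.76 + 0.00232×0.19×0.24 = 0.216383 + 0.007516 + 0.003045 + 0.000106 = 0.227050
Restricting to configurations with environment drift present: 0.003045 + 0.000106 = 0.003151.
Hence the posterior is 0.003151/0.227050 ≈ 0.0139.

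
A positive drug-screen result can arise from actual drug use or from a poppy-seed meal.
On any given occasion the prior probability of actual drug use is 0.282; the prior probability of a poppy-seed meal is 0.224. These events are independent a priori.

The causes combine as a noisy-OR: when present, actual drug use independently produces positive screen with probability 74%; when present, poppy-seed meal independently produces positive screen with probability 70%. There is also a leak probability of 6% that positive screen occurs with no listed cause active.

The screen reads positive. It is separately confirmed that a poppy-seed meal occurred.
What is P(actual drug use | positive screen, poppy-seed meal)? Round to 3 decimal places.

Under noisy-OR, P(positive screen | causes) = 1 − (1−0.06)·∏(1−qᵢ) over the active causes.
P(positive screen | poppy-seed meal) = 0.718·0.718 + 0.92668·0.282 = 0.515524 + 0.261324 = 0.776848
The actual drug use-present share is 0.92668·0.282 = 0.261324.
P(actual drug use | positive screen, poppy-seed meal) = 0.261324 / 0.776848 ≈ 0.336

P(actual drug use | positive screen, poppy-seed meal) ≈ 0.336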